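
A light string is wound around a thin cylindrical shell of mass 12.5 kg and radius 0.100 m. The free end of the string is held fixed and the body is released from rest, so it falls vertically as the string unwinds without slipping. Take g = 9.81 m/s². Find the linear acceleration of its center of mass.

a ≈ 4.91 m/s²

Translation: Mg − T = Ma. Rotation about the center: TR = Iα with I = MR².
With a = αR: T = (I/R²)a = M a, so Mg = (1 + 1.000)Ma.
a = g/(1 + 1.000) = 9.81/2.000 = 4.905 m/s².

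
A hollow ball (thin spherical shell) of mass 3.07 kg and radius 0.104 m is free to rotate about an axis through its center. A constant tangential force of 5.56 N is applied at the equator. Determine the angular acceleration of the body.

I = (2/3)MR² = (2/3)(3.07)(0.104)² = 0.02214 kg·m².
τ = F R = (5.56)(0.104) = 0.5782 N·m.
Newton's second law for rotation, τ = Iα, gives α = τ/I = 0.5782/0.02214 = 26.12 rad/s².

α ≈ 26.1 rad/s²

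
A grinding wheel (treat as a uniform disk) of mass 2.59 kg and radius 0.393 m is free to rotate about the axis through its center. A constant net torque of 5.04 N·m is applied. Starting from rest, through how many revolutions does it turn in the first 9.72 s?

≈ 189 revolutions

I = ½MR² = (1/2)(2.59)(0.393)² = 0.2000 kg·m².
α = τ/I = 5.04/0.2000 = 25.20 rad/s².
θ = ½αt² = ½(25.20)(9.72)² = 1190 rad.
Revolutions = θ/(2π) = 189.5.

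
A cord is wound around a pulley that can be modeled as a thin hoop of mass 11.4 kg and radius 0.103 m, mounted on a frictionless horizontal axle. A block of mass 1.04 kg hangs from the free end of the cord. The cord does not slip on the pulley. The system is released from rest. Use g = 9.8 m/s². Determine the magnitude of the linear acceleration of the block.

I = MR² = (11.4)(0.103)² = 0.1209 kg·m².
Block: mg − T = ma. Pulley: TR = Iα. No-slip: a = αR, so T = (I/R²)a = 11.40·a.
Then mg = (m + 11.40)a, so a = (1.04)(9.8)/(1.04 + 11.40) = 0.8193 m/s².

a ≈ 0.819 m/s²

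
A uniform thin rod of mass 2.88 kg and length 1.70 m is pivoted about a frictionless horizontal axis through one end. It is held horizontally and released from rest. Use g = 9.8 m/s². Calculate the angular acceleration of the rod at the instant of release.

About the pivot, I = (1/3)ML² = (1/3)(2.88)(1.70)² = 2.774 kg·m².
The weight acts at the center, a distance L/2 = 0.8500 m from the pivot; τ = Mg(L/2) = 23.99 N·m.
α = τ/I = 23.99/2.774 = 8.647 rad/s².
(Equivalently α = (3g/(2L)) = 8.647 rad/s².)

α ≈ 8.65 rad/s²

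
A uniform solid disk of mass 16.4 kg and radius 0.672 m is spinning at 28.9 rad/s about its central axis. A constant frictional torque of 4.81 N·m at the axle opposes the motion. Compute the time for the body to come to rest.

I = ½MR² = (1/2)(16.4)(0.672)² = 3.703 kg·m².
The net torque has magnitude 4.81 N·m, opposing ω.
|α| = τ/I = 4.810/3.703 = 1.299 rad/s² (deceleration).
0 = ω₀ − |α|t ⇒ t = ω₀/|α| = 28.9/1.299 = 22.25 s.

t ≈ 22.2 s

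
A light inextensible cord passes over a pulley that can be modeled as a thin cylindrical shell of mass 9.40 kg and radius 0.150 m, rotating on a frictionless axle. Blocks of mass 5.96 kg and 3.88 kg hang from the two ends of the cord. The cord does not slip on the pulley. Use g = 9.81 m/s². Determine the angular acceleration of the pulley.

I = MR² = (9.40)(0.150)² = 0.2115 kg·m².
Heavier block: m₁g − T₁ = m₁a. Lighter block: T₂ − m₂g = m₂a.
Pulley: (T₁ − T₂)R = Iα = I(a/R), so T₁ − T₂ = (I/R²)a = 1·M_p a = 9.400·a.
Adding the three: (m₁ − m₂)g = (m₁ + m₂ + 9.400)a, so a = (5.96 − 3.88)(9.81)/(5.96 + 3.88 + 9.400) = 1.061 m/s².
α = a/R = 1.061/0.150 = 7.070 rad/s².

α ≈ 7.07 rad/s²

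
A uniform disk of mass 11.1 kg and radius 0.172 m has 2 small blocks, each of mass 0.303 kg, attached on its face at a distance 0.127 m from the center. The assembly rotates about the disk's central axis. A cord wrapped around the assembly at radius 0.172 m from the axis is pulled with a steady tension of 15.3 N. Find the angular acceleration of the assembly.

I_disk = ½MR² = ½(11.1)(0.172)² = 0.1642 kg·m².
I_blocks = 2·m·r² = 2(0.303)(0.127)² = 0.009774 kg·m².
Total I = 0.1740 kg·m².
τ = F r = (15.3)(0.172) = 2.632 N·m.
α = τ/I = 2.632/0.1740 = 15.13 rad/s².

α ≈ 15.1 rad/s²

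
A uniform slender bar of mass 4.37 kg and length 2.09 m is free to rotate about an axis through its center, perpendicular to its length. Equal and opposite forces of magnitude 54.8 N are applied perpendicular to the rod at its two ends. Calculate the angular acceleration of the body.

α ≈ 72.0 rad/s²

I = (1/12)ML² = (1/12)(4.37)(2.09)² = 1.591 kg·m².
The couple gives τ = F·(L/2) + F·(L/2) = F L = (54.8)(2.09) = 114.5 N·m.
From τ = Iα: α = 114.5/1.591 = 72.00 rad/s².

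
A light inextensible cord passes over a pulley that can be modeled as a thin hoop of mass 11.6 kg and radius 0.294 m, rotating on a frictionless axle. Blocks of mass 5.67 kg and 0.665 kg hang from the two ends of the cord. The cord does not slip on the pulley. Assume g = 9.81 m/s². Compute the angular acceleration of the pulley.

I = MR² = (11.6)(0.294)² = 1.003 kg·m².
Heavier block: m₁g − T₁ = m₁a. Lighter block: T₂ − m₂g = m₂a.
Pulley: (T₁ − T₂)R = Iα = I(a/R), so T₁ − T₂ = (I/R²)a = 1·M_p a = 11.60·a.
Adding the three: (m₁ − m₂)g = (m₁ + m₂ + 11.60)a, so a = (5.67 − 0.665)(9.81)/(5.67 + 0.665 + 11.60) = 2.738 m/s².
α = a/R = 2.738/0.294 = 9.312 rad/s².

α ≈ 9.31 rad/s²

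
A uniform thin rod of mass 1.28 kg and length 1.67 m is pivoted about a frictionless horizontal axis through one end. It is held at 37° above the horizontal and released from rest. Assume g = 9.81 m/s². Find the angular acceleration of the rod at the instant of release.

About the pivot, I = (1/3)ML² = (1/3)(1.28)(1.67)² = 1.190 kg·m².
The weight acts at the center, a distance L/2 = 0.8350 m from the pivot; τ = Mg(L/2) cos 37° = 8.374 N·m.
α = τ/I = 8.374/1.190 = 7.037 rad/s².
(Equivalently α = (3g/(2L)) cos 37° = 7.037 rad/s².)

α ≈ 7.04 rad/s²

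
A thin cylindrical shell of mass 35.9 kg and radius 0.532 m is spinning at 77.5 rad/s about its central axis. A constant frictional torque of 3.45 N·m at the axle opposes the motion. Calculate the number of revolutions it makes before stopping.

I = MR² = (35.9)(0.532)² = 10.16 kg·m².
The net torque has magnitude 3.45 N·m, opposing ω.
|α| = τ/I = 3.450/10.16 = 0.3395 rad/s² (deceleration).
ω² = ω₀² − 2|α|θ with ω = 0 ⇒ θ = ω₀²/(2|α|) = 8844 rad = 1408 rev.

≈ 1410 revolutions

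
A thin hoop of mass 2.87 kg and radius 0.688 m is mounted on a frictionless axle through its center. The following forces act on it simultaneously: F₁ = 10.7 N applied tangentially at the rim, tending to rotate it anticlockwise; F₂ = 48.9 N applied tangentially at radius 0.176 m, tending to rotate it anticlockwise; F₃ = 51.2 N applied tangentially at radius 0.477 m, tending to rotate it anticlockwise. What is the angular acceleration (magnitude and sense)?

α ≈ 29.7 rad/s², anticlockwise

I = MR² = (2.87)(0.688)² = 1.358 kg·m².
Taking anticlockwise as positive: τ₁ = +(10.7)(0.688) = +7.362 N·m; τ₂ = +(48.9)(0.176) = +8.606 N·m; τ₃ = +(51.2)(0.477) = +24.42 N·m.
Net torque τ = 40.39 N·m.
α = τ/I = 40.39/1.358 = 29.73 rad/s².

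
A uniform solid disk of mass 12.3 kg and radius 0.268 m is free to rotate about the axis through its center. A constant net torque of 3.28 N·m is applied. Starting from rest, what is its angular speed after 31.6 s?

ω ≈ 235 rad/s

I = ½MR² = (1/2)(12.3)(0.268)² = 0.4417 kg·m².
α = τ/I = 3.28/0.4417 = 7.426 rad/s².
ω = ω₀ + αt = 0 + (7.426)(31.6) = 234.6 rad/s.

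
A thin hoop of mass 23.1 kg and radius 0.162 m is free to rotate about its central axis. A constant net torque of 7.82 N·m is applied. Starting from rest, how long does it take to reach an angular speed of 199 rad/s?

t ≈ 15.4 s

I = MR² = (23.1)(0.162)² = 0.6062 kg·m².
α = τ/I = 7.82/0.6062 = 12.90 rad/s².
ω = αt ⇒ t = ω/α = 199/12.90 = 15.43 s.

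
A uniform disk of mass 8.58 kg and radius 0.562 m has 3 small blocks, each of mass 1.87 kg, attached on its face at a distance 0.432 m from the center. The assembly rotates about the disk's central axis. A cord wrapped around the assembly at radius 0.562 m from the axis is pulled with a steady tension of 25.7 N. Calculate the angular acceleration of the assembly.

I_disk = ½MR² = ½(8.58)(0.562)² = 1.355 kg·m².
I_blocks = 3·m·r² = 3(1.87)(0.432)² = 1.047 kg·m².
Total I = 2.402 kg·m².
τ = F r = (25.7)(0.562) = 14.44 N·m.
α = τ/I = 14.44/2.402 = 6.013 rad/s².

α ≈ 6.01 rad/s²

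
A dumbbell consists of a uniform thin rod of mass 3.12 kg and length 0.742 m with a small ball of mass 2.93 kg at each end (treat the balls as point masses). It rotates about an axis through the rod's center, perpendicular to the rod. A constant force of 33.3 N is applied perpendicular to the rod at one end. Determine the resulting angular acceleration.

α ≈ 13.0 rad/s²

I_rod = (1/12)ML² = (1/12)(3.12)(0.742)² = 0.1431 kg·m².
I_balls = 2·m·(L/2)² = 2(2.93)(0.3710)² = 0.8066 kg·m².
Total I = 0.9497 kg·m².
τ = F·(L/2) = (33.3)(0.371) = 12.35 N·m.
α = τ/I = 12.35/0.9497 = 13.01 rad/s².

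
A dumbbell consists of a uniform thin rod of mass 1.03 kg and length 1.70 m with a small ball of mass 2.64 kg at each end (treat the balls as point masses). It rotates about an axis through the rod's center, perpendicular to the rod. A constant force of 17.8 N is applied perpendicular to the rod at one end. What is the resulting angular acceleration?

I_rod = (1/12)ML² = (1/12)(1.03)(1.70)² = 0.2481 kg·m².
I_balls = 2·m·(L/2)² = 2(2.64)(0.8500)² = 3.815 kg·m².
Total I = 4.063 kg·m².
τ = F·(L/2) = (17.8)(0.850) = 15.13 N·m.
α = τ/I = 15.13/4.063 = 3.724 rad/s².

α ≈ 3.72 rad/s²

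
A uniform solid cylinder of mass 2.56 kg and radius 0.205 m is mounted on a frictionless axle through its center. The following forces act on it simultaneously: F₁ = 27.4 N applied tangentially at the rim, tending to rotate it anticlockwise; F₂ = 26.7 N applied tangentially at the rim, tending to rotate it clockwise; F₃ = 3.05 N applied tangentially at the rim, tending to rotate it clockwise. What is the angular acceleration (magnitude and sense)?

α ≈ 8.96 rad/s², clockwise

I = ½MR² = (1/2)(2.56)(0.205)² = 0.05379 kg·m².
Taking anticlockwise as positive: τ₁ = +(27.4)(0.205) = +5.617 N·m; τ₂ = −(26.7)(0.205) = −5.473 N·m; τ₃ = −(3.05)(0.205) = −0.6252 N·m.
Net torque τ = -0.4818 N·m.
α = τ/I = -0.4818/0.05379 = -8.956 rad/s².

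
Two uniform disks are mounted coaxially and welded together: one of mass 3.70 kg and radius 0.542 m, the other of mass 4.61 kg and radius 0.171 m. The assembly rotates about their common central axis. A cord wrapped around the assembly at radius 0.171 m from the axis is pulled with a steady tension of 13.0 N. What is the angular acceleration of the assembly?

α ≈ 3.64 rad/s²

I = ½M₁R₁² + ½M₂R₂² = ½(3.70)(0.542)² + ½(4.61)(0.171)² = 0.6109 kg·m².
τ = F r = (13.0)(0.171) = 2.223 N·m.
α = τ/I = 2.223/0.6109 = 3.639 rad/s².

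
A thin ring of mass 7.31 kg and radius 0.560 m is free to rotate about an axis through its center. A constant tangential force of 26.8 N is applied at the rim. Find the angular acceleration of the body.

I = MR² = (7.31)(0.560)² = 2.292 kg·m².
τ = F R = (26.8)(0.560) = 15.01 N·m.
From τ = Iα: α = 15.01/2.292 = 6.547 rad/s².

α ≈ 6.55 rad/s²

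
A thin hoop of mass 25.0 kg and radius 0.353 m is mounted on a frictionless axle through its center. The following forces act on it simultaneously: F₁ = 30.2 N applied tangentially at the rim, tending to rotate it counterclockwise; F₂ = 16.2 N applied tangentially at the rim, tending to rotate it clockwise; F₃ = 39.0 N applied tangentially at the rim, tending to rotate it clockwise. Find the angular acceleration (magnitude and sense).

α ≈ 2.83 rad/s², clockwise

I = MR² = (25.0)(0.353)² = 3.115 kg·m².
Taking counterclockwise as positive: τ₁ = +(30.2)(0.353) = +10.66 N·m; τ₂ = −(16.2)(0.353) = −5.719 N·m; τ₃ = −(39.0)(0.353) = −13.77 N·m.
Net torque τ = -8.825 N·m.
α = τ/I = -8.825/3.115 = -2.833 rad/s².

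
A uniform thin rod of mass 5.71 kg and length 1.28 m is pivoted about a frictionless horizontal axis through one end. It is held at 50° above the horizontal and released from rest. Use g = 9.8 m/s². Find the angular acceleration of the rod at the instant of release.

About the pivot, I = (1/3)ML² = (1/3)(5.71)(1.28)² = 3.118 kg·m².
The weight acts at the center, a distance L/2 = 0.6400 m from the pivot; τ = Mg(L/2) cos 50° = 23.02 N·m.
α = τ/I = 23.02/3.118 = 7.382 rad/s².

α ≈ 7.38 rad/s²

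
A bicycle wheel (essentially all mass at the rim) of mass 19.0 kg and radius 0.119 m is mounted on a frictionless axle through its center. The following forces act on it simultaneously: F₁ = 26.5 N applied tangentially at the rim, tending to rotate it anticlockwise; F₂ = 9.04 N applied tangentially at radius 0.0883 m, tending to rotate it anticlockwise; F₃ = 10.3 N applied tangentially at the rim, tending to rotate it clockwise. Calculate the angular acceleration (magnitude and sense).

I = MR² = (19.0)(0.119)² = 0.2691 kg·m².
Taking anticlockwise as positive: τ₁ = +(26.5)(0.119) = +3.153 N·m; τ₂ = +(9.04)(0.0883) = +0.7982 N·m; τ₃ = −(10.3)(0.119) = −1.226 N·m.
Net torque τ = 2.726 N·m.
α = τ/I = 2.726/0.2691 = 10.13 rad/s².

α ≈ 10.1 rad/s², anticlockwise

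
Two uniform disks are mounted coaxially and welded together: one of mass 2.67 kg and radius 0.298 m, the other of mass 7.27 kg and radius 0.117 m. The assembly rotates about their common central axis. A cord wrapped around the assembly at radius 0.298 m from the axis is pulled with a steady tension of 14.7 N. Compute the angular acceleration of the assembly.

I = ½M₁R₁² + ½M₂R₂² = ½(2.67)(0.298)² + ½(7.27)(0.117)² = 0.1683 kg·m².
τ = F r = (14.7)(0.298) = 4.381 N·m.
α = τ/I = 4.381/0.1683 = 26.03 rad/s².

α ≈ 26.0 rad/s²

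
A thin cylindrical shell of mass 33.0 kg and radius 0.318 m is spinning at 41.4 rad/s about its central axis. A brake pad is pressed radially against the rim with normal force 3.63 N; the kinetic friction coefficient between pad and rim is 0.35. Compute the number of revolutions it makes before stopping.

≈ 1130 revolutions

I = MR² = (33.0)(0.318)² = 3.337 kg·m².
Friction force f = μN = (0.35)(3.63) = 1.270 N at the rim; torque magnitude τ = fR = 0.4040 N·m, opposing ω.
|α| = τ/I = 0.4040/3.337 = 0.1211 rad/s² (deceleration).
ω² = ω₀² − 2|α|θ with ω = 0 ⇒ θ = ω₀²/(2|α|) = 7078 rad = 1127 rev.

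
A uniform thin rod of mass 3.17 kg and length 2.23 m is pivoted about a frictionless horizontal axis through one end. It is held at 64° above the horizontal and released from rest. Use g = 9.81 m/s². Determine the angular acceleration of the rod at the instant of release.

About the pivot, I = (1/3)ML² = (1/3)(3.17)(2.23)² = 5.255 kg·m².
The weight acts at the center, a distance L/2 = 1.115 m from the pivot; τ = Mg(L/2) cos 64° = 15.20 N·m.
α = τ/I = 15.20/5.255 = 2.893 rad/s².

α ≈ 2.89 rad/s²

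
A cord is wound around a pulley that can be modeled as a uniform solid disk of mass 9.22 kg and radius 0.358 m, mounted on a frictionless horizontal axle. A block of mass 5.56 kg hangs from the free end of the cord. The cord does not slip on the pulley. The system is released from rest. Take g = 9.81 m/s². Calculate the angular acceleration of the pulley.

α ≈ 15.0 rad/s²

I = ½MR² = (1/2)(9.22)(0.358)² = 0.5908 kg·m².
Block: mg − T = ma. Pulley: TR = Iα. No-slip: a = αR, so T = (I/R²)a = 4.610·a.
Then mg = (m + 4.610)a, so a = (5.56)(9.81)/(5.56 + 4.610) = 5.363 m/s².
α = a/R = 5.363/0.358 = 14.98 rad/s².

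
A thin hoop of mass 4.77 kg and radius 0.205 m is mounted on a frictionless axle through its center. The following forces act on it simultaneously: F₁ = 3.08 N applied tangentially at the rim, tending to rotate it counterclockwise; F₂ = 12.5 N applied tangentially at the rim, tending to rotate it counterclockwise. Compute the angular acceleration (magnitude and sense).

α ≈ 15.9 rad/s², counterclockwise

I = MR² = (4.77)(0.205)² = 0.2005 kg·m².
Taking counterclockwise as positive: τ₁ = +(3.08)(0.205) = +0.6314 N·m; τ₂ = +(12.5)(0.205) = +2.562 N·m.
Net torque τ = 3.194 N·m.
α = τ/I = 3.194/0.2005 = 15.93 rad/s².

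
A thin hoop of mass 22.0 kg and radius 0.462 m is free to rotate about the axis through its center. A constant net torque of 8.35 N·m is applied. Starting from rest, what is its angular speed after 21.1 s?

I = MR² = (22.0)(0.462)² = 4.696 kg·m².
α = τ/I = 8.35/4.696 = 1.778 rad/s².
ω = ω₀ + αt = 0 + (1.778)(21.1) = 37.52 rad/s.

ω ≈ 37.5 rad/s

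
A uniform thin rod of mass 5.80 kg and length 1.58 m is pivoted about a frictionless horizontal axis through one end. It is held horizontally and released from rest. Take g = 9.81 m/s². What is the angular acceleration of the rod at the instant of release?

α ≈ 9.31 rad/s²

About the pivot, I = (1/3)ML² = (1/3)(5.80)(1.58)² = 4.826 kg·m².
The weight acts at the center, a distance L/2 = 0.7900 m from the pivot; τ = Mg(L/2) = 44.95 N·m.
α = τ/I = 44.95/4.826 = 9.313 rad/s².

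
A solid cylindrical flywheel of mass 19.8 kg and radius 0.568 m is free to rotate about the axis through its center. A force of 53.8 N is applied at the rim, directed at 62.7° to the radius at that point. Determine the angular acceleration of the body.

α ≈ 8.50 rad/s²

I = ½MR² = (1/2)(19.8)(0.568)² = 3.194 kg·m².
Only the tangential component produces torque: τ = F R sinθ = (53.8)(0.568) sin 62.7° = 27.15 N·m.
From τ = Iα: α = 27.15/3.194 = 8.502 rad/s².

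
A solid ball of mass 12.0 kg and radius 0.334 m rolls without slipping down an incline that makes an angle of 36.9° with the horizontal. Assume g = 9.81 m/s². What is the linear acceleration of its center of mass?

a ≈ 4.21 m/s²

Translation along the incline: Mg sinθ − f = Ma.
Rotation about the center: fR = Iα with I = (2/5)MR². No-slip gives a = αR, so f = (I/R²)a = (2/5)M a.
Substituting: Mg sinθ = (1 + 0.4000)Ma, so a = g sinθ/(1 + 0.4000) = (9.81) sin 36.9° / 1.400 = 4.207 m/s².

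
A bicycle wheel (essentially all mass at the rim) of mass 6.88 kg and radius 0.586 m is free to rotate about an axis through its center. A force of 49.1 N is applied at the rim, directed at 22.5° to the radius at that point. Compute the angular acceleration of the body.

I = MR² = (6.88)(0.586)² = 2.363 kg·m².
Only the tangential component produces torque: τ = F R sinθ = (49.1)(0.586) sin 22.5° = 11.01 N·m.
From τ = Iα: α = 11.01/2.363 = 4.661 rad/s².

α ≈ 4.66 rad/s²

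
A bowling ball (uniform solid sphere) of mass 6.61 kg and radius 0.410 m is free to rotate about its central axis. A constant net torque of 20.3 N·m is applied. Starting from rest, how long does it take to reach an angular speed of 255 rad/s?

t ≈ 5.58 s

I = (2/5)MR² = (2/5)(6.61)(0.410)² = 0.4445 kg·m².
α = τ/I = 20.3/0.4445 = 45.67 rad/s².
ω = αt ⇒ t = ω/α = 255/45.67 = 5.583 s.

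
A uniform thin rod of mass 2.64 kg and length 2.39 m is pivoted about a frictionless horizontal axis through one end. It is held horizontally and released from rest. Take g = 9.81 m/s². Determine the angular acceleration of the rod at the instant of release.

About the pivot, I = (1/3)ML² = (1/3)(2.64)(2.39)² = 5.027 kg·m².
The weight acts at the center, a distance L/2 = 1.195 m from the pivot; τ = Mg(L/2) = 30.95 N·m.
α = τ/I = 30.95/5.027 = 6.157 rad/s².

α ≈ 6.16 rad/s²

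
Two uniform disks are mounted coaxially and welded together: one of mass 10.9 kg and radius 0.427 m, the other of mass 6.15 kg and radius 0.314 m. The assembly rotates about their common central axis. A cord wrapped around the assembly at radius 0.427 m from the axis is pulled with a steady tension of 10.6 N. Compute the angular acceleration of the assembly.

α ≈ 3.49 rad/s²

I = ½M₁R₁² + ½M₂R₂² = ½(10.9)(0.427)² + ½(6.15)(0.314)² = 1.297 kg·m².
τ = F r = (10.6)(0.427) = 4.526 N·m.
α = τ/I = 4.526/1.297 = 3.490 rad/s².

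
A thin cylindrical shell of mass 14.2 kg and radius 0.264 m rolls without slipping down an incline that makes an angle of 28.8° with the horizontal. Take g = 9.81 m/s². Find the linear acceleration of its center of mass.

Translation along the incline: Mg sinθ − f = Ma.
Rotation about the center: fR = Iα with I = MR². No-slip gives a = αR, so f = (I/R²)a = M a.
Substituting: Mg sinθ = (1 + 1.000)Ma, so a = g sinθ/(1 + 1.000) = (9.81) sin 28.8° / 2.000 = 2.363 m/s².

a ≈ 2.36 m/s²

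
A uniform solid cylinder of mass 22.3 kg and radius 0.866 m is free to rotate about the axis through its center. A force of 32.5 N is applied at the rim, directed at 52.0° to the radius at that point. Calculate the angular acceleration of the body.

I = ½MR² = (1/2)(22.3)(0.866)² = 8.362 kg·m².
Only the tangential component produces torque: τ = F R sinθ = (32.5)(0.866) sin 52.0° = 22.18 N·m.
From τ = Iα: α = 22.18/8.362 = 2.652 rad/s².

α ≈ 2.65 rad/s²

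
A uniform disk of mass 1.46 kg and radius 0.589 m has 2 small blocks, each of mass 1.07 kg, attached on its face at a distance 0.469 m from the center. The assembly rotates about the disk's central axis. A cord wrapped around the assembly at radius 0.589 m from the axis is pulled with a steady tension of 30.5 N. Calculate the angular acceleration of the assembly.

α ≈ 24.8 rad/s²

I_disk = ½MR² = ½(1.46)(0.589)² = 0.2533 kg·m².
I_blocks = 2·m·r² = 2(1.07)(0.469)² = 0.4707 kg·m².
Total I = 0.7240 kg·m².
τ = F r = (30.5)(0.589) = 17.96 N·m.
α = τ/I = 17.96/0.7240 = 24.81 rad/s².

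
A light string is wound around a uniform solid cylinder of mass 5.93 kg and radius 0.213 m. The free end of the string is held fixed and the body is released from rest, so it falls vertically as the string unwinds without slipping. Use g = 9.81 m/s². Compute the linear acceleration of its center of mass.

a ≈ 6.54 m/s²

Translation: Mg − T = Ma. Rotation about the center: TR = Iα with I = ½MR².
With a = αR: T = (I/R²)a = (1/2)M a, so Mg = (1 + 0.5000)Ma.
a = g/(1 + 0.5000) = 9.81/1.500 = 6.540 m/s².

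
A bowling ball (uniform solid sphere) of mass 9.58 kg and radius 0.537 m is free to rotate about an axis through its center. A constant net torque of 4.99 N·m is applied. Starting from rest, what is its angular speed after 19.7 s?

ω ≈ 89.0 rad/s

I = (2/5)MR² = (2/5)(9.58)(0.537)² = 1.105 kg·m².
α = τ/I = 4.99/1.105 = 4.516 rad/s².
ω = ω₀ + αt = 0 + (4.516)(19.7) = 88.96 rad/s.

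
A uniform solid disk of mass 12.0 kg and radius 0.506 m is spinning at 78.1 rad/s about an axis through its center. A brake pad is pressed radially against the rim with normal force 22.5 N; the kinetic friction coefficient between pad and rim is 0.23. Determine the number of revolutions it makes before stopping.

≈ 285 revolutions

I = ½MR² = (1/2)(12.0)(0.506)² = 1.536 kg·m².
Friction force f = μN = (0.23)(22.5) = 5.175 N at the rim; torque magnitude τ = fR = 2.619 N·m, opposing ω.
|α| = τ/I = 2.619/1.536 = 1.705 rad/s² (deceleration).
ω² = ω₀² − 2|α|θ with ω = 0 ⇒ θ = ω₀²/(2|α|) = 1789 rad = 284.8 rev.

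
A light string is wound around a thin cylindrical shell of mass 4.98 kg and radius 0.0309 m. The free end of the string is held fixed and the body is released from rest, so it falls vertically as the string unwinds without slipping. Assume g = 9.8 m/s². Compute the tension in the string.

T ≈ 24.4 N

Translation: Mg − T = Ma. Rotation about the center: TR = Iα with I = MR².
With a = αR: T = (I/R²)a = M a, so Mg = (1 + 1.000)Ma.
a = g/(1 + 1.000) = 9.8/2.000 = 4.900 m/s².
T = 1.000·M·a = (1.000)(4.98)(4.900) = 24.40 N.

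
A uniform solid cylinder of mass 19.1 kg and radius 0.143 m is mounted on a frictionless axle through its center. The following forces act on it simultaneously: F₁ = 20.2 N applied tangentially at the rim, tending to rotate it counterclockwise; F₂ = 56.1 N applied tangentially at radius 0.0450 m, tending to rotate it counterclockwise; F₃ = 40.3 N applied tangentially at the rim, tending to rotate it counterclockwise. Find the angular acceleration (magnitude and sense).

α ≈ 57.2 rad/s², counterclockwise

I = ½MR² = (1/2)(19.1)(0.143)² = 0.1953 kg·m².
Taking counterclockwise as positive: τ₁ = +(20.2)(0.143) = +2.889 N·m; τ₂ = +(56.1)(0.0450) = +2.525 N·m; τ₃ = +(40.3)(0.143) = +5.763 N·m.
Net torque τ = 11.18 N·m.
α = τ/I = 11.18/0.1953 = 57.23 rad/s².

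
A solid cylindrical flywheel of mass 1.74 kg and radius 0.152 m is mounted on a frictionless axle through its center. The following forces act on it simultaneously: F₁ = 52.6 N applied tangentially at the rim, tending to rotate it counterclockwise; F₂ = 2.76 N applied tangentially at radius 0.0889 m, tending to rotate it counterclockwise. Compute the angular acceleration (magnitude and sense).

I = ½MR² = (1/2)(1.74)(0.152)² = 0.02010 kg·m².
Taking counterclockwise as positive: τ₁ = +(52.6)(0.152) = +7.995 N·m; τ₂ = +(2.76)(0.0889) = +0.2454 N·m.
Net torque τ = 8.241 N·m.
α = τ/I = 8.241/0.02010 = 410.0 rad/s².

α ≈ 410 rad/s², counterclockwise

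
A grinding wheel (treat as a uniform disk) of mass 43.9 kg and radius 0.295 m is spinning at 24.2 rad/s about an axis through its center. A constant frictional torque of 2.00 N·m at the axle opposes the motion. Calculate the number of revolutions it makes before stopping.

≈ 44.5 revolutions

I = ½MR² = (1/2)(43.9)(0.295)² = 1.910 kg·m².
The net torque has magnitude 2.00 N·m, opposing ω.
|α| = τ/I = 2.000/1.910 = 1.047 rad/s² (deceleration).
ω² = ω₀² − 2|α|θ with ω = 0 ⇒ θ = ω₀²/(2|α|) = 279.7 rad = 44.51 rev.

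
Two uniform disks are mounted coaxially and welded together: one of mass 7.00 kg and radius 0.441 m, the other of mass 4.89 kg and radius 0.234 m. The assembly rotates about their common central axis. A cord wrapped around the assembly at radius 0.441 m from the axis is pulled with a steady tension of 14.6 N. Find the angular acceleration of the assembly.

α ≈ 7.90 rad/s²

I = ½M₁R₁² + ½M₂R₂² = ½(7.00)(0.441)² + ½(4.89)(0.234)² = 0.8146 kg·m².
τ = F r = (14.6)(0.441) = 6.439 N·m.
α = τ/I = 6.439/0.8146 = 7.904 rad/s².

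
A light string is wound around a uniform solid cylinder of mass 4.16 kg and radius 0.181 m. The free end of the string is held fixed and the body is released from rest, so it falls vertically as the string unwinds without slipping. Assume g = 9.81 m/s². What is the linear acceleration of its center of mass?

a ≈ 6.54 m/s²

Translation: Mg − T = Ma. Rotation about the center: TR = Iα with I = ½MR².
With a = αR: T = (I/R²)a = (1/2)M a, so Mg = (1 + 0.5000)Ma.
a = g/(1 + 0.5000) = 9.81/1.500 = 6.540 m/s².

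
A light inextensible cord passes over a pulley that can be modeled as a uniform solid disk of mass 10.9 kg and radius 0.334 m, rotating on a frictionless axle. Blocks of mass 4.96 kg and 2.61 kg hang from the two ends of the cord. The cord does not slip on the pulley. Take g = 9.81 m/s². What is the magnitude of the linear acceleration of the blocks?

I = ½MR² = (1/2)(10.9)(0.334)² = 0.6080 kg·m².
Heavier block: m₁g − T₁ = m₁a. Lighter block: T₂ − m₂g = m₂a.
Pulley: (T₁ − T₂)R = Iα = I(a/R), so T₁ − T₂ = (I/R²)a = (1/2)M_p a = 5.450·a.
Adding the three: (m₁ − m₂)g = (m₁ + m₂ + 5.450)a, so a = (4.96 − 2.61)(9.81)/(4.96 + 2.61 + 5.450) = 1.771 m/s².

a ≈ 1.77 m/s²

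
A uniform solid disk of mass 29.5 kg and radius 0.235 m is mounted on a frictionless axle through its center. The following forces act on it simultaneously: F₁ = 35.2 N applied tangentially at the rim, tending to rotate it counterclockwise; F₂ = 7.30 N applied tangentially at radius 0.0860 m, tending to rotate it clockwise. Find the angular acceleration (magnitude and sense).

I = ½MR² = (1/2)(29.5)(0.235)² = 0.8146 kg·m².
Taking counterclockwise as positive: τ₁ = +(35.2)(0.235) = +8.272 N·m; τ₂ = −(7.30)(0.0860) = −0.6278 N·m.
Net torque τ = 7.644 N·m.
α = τ/I = 7.644/0.8146 = 9.384 rad/s².

α ≈ 9.38 rad/s², counterclockwise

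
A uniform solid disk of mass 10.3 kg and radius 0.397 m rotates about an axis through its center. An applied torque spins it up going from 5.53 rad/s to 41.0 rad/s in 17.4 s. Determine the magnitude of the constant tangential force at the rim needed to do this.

F ≈ 4.17 N

I = ½MR² = (1/2)(10.3)(0.397)² = 0.8117 kg·m².
α = Δω/Δt = (41.0 − 5.53)/17.4 = 2.039 rad/s².
The required torque is τ = Iα = (0.8117)(2.039) = 1.655 N·m.
A tangential force at the rim gives τ = FR, so F = τ/R = 1.655/0.397 = 4.168 N.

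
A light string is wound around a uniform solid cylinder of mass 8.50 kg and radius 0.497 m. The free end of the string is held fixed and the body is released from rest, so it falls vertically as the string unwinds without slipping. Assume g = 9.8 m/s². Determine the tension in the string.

T ≈ 27.8 N

Translation: Mg − T = Ma. Rotation about the center: TR = Iα with I = ½MR².
With a = αR: T = (I/R²)a = (1/2)M a, so Mg = (1 + 0.5000)Ma.
a = g/(1 + 0.5000) = 9.8/1.500 = 6.533 m/s².
T = 0.5000·M·a = (0.5000)(8.50)(6.533) = 27.77 N.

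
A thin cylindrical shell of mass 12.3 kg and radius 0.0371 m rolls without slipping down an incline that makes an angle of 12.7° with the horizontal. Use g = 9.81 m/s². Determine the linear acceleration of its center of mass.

a ≈ 1.08 m/s²

Translation along the incline: Mg sinθ − f = Ma.
Rotation about the center: fR = Iα with I = MR². No-slip gives a = αR, so f = (I/R²)a = M a.
Substituting: Mg sinθ = (1 + 1.000)Ma, so a = g sinθ/(1 + 1.000) = (9.81) sin 12.7° / 2.000 = 1.078 m/s².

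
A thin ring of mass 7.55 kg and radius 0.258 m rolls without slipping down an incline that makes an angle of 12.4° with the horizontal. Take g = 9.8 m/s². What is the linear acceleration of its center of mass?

a ≈ 1.05 m/s²

Translation along the incline: Mg sinθ − f = Ma.
Rotation about the center: fR = Iα with I = MR². No-slip gives a = αR, so f = (I/R²)a = M a.
Substituting: Mg sinθ = (1 + 1.000)Ma, so a = g sinθ/(1 + 1.000) = (9.8) sin 12.4° / 2.000 = 1.052 m/s².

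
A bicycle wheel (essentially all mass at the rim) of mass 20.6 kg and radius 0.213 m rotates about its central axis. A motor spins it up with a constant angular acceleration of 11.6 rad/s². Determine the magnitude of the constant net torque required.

τ ≈ 10.8 N·m

I = MR² = (20.6)(0.213)² = 0.9346 kg·m².
τ = Iα = (0.9346)(11.60) = 10.84 N·m.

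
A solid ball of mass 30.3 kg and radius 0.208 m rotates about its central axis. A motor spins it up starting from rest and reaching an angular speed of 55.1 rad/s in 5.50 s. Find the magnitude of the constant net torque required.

I = (2/5)MR² = (2/5)(30.3)(0.208)² = 0.5244 kg·m².
α = Δω/Δt = (55.1 − 0)/5.50 = 10.02 rad/s².
τ = Iα = (0.5244)(10.02) = 5.253 N·m.

τ ≈ 5.25 N·m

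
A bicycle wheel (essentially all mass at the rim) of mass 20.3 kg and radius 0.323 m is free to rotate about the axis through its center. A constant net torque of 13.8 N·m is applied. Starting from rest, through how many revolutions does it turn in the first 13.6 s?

≈ 95.9 revolutions

I = MR² = (20.3)(0.323)² = 2.118 kg·m².
α = τ/I = 13.8/2.118 = 6.516 rad/s².
θ = ½αt² = ½(6.516)(13.6)² = 602.6 rad.
Revolutions = θ/(2π) = 95.91.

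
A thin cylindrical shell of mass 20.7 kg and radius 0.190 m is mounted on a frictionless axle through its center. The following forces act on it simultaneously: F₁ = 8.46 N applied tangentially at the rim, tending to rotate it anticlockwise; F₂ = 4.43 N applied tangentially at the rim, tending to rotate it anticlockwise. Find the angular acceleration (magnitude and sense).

I = MR² = (20.7)(0.190)² = 0.7473 kg·m².
Taking anticlockwise as positive: τ₁ = +(8.46)(0.190) = +1.607 N·m; τ₂ = +(4.43)(0.190) = +0.8417 N·m.
Net torque τ = 2.449 N·m.
α = τ/I = 2.449/0.7473 = 3.277 rad/s².

α ≈ 3.28 rad/s², anticlockwise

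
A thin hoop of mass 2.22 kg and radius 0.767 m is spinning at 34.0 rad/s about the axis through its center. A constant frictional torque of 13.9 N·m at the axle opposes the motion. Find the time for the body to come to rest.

t ≈ 3.19 s

I = MR² = (2.22)(0.767)² = 1.306 kg·m².
The net torque has magnitude 13.9 N·m, opposing ω.
|α| = τ/I = 13.90/1.306 = 10.64 rad/s² (deceleration).
0 = ω₀ − |α|t ⇒ t = ω₀/|α| = 34.0/10.64 = 3.195 s.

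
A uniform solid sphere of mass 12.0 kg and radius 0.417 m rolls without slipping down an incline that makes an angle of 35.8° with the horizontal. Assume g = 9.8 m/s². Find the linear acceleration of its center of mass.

a ≈ 4.09 m/s²

Translation along the incline: Mg sinθ − f = Ma.
Rotation about the center: fR = Iα with I = (2/5)MR². No-slip gives a = αR, so f = (I/R²)a = (2/5)M a.
Substituting: Mg sinθ = (1 + 0.4000)Ma, so a = g sinθ/(1 + 0.4000) = (9.8) sin 35.8° / 1.400 = 4.095 m/s².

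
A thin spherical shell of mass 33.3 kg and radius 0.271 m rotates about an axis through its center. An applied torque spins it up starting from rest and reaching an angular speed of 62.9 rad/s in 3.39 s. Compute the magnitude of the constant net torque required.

τ ≈ 30.3 N·m

I = (2/3)MR² = (2/3)(33.3)(0.271)² = 1.630 kg·m².
α = Δω/Δt = (62.9 − 0)/3.39 = 18.55 rad/s².
τ = Iα = (1.630)(18.55) = 30.25 N·m.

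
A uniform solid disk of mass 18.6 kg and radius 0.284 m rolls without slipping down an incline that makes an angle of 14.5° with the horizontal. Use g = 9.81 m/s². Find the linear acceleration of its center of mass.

a ≈ 1.64 m/s²

Translation along the incline: Mg sinθ − f = Ma.
Rotation about the center: fR = Iα with I = ½MR². No-slip gives a = αR, so f = (I/R²)a = (1/2)M a.
Substituting: Mg sinθ = (1 + 0.5000)Ma, so a = g sinθ/(1 + 0.5000) = (9.81) sin 14.5° / 1.500 = 1.637 m/s².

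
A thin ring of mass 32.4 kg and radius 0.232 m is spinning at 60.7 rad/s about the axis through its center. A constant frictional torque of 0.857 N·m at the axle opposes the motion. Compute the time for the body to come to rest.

t ≈ 124 s

I = MR² = (32.4)(0.232)² = 1.744 kg·m².
The net torque has magnitude 0.857 N·m, opposing ω.
|α| = τ/I = 0.8570/1.744 = 0.4914 rad/s² (deceleration).
0 = ω₀ − |α|t ⇒ t = ω₀/|α| = 60.7/0.4914 = 123.5 s.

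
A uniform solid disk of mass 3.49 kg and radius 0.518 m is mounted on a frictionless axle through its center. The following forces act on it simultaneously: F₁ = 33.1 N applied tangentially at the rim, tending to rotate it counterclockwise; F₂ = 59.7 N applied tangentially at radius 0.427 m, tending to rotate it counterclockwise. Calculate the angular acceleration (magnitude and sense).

I = ½MR² = (1/2)(3.49)(0.518)² = 0.4682 kg·m².
Taking counterclockwise as positive: τ₁ = +(33.1)(0.518) = +17.15 N·m; τ₂ = +(59.7)(0.427) = +25.49 N·m.
Net torque τ = 42.64 N·m.
α = τ/I = 42.64/0.4682 = 91.06 rad/s².

α ≈ 91.1 rad/s², counterclockwise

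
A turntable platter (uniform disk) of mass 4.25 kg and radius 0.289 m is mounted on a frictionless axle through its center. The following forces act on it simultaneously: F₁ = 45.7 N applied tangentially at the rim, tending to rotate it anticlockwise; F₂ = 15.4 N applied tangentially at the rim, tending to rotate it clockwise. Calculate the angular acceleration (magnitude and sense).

α ≈ 49.3 rad/s², anticlockwise

I = ½MR² = (1/2)(4.25)(0.289)² = 0.1775 kg·m².
Taking anticlockwise as positive: τ₁ = +(45.7)(0.289) = +13.21 N·m; τ₂ = −(15.4)(0.289) = −4.451 N·m.
Net torque τ = 8.757 N·m.
α = τ/I = 8.757/0.1775 = 49.34 rad/s².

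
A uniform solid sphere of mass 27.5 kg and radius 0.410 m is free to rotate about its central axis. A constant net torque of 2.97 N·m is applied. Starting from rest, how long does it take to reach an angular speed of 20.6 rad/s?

t ≈ 12.8 s

I = (2/5)MR² = (2/5)(27.5)(0.410)² = 1.849 kg·m².
α = τ/I = 2.97/1.849 = 1.606 rad/s².
ω = αt ⇒ t = ω/α = 20.6/1.606 = 12.83 s.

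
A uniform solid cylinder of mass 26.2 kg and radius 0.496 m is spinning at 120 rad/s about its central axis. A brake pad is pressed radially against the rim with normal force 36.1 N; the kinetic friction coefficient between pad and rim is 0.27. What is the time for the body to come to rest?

t ≈ 80.0 s

I = ½MR² = (1/2)(26.2)(0.496)² = 3.223 kg·m².
Friction force f = μN = (0.27)(36.1) = 9.747 N at the rim; torque magnitude τ = fR = 4.835 N·m, opposing ω.
|α| = τ/I = 4.835/3.223 = 1.500 rad/s² (deceleration).
0 = ω₀ − |α|t ⇒ t = ω₀/|α| = 120/1.500 = 80.00 s.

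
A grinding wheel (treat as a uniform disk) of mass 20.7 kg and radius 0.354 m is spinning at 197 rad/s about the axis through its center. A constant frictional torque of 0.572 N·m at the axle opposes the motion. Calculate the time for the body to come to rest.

t ≈ 447 s

I = ½MR² = (1/2)(20.7)(0.354)² = 1.297 kg·m².
The net torque has magnitude 0.572 N·m, opposing ω.
|α| = τ/I = 0.5720/1.297 = 0.4410 rad/s² (deceleration).
0 = ω₀ − |α|t ⇒ t = ω₀/|α| = 197/0.4410 = 446.7 s.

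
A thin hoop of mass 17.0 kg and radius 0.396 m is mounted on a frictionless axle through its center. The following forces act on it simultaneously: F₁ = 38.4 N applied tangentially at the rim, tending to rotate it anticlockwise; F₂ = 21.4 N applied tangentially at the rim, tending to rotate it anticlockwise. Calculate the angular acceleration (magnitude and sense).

α ≈ 8.88 rad/s², anticlockwise

I = MR² = (17.0)(0.396)² = 2.666 kg·m².
Taking anticlockwise as positive: τ₁ = +(38.4)(0.396) = +15.21 N·m; τ₂ = +(21.4)(0.396) = +8.474 N·m.
Net torque τ = 23.68 N·m.
α = τ/I = 23.68/2.666 = 8.883 rad/s².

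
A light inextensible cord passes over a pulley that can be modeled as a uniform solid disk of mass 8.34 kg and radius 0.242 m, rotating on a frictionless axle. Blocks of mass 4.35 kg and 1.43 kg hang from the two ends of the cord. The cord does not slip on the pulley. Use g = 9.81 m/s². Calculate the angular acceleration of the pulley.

I = ½MR² = (1/2)(8.34)(0.242)² = 0.2442 kg·m².
Heavier block: m₁g − T₁ = m₁a. Lighter block: T₂ − m₂g = m₂a.
Pulley: (T₁ − T₂)R = Iα = I(a/R), so T₁ − T₂ = (I/R²)a = (1/2)M_p a = 4.170·a.
Adding the three: (m₁ − m₂)g = (m₁ + m₂ + 4.170)a, so a = (4.35 − 1.43)(9.81)/(4.35 + 1.43 + 4.170) = 2.879 m/s².
α = a/R = 2.879/0.242 = 11.90 rad/s².

α ≈ 11.9 rad/s²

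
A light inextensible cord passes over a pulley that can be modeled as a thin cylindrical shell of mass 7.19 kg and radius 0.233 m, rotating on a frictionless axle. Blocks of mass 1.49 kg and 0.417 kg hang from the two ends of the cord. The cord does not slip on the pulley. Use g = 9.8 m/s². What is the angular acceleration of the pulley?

I = MR² = (7.19)(0.233)² = 0.3903 kg·m².
Heavier block: m₁g − T₁ = m₁a. Lighter block: T₂ − m₂g = m₂a.
Pulley: (T₁ − T₂)R = Iα = I(a/R), so T₁ − T₂ = (I/R²)a = 1·M_p a = 7.190·a.
Adding the three: (m₁ − m₂)g = (m₁ + m₂ + 7.190)a, so a = (1.49 − 0.417)(9.8)/(1.49 + 0.417 + 7.190) = 1.156 m/s².
α = a/R = 1.156/0.233 = 4.961 rad/s².

α ≈ 4.96 rad/s²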